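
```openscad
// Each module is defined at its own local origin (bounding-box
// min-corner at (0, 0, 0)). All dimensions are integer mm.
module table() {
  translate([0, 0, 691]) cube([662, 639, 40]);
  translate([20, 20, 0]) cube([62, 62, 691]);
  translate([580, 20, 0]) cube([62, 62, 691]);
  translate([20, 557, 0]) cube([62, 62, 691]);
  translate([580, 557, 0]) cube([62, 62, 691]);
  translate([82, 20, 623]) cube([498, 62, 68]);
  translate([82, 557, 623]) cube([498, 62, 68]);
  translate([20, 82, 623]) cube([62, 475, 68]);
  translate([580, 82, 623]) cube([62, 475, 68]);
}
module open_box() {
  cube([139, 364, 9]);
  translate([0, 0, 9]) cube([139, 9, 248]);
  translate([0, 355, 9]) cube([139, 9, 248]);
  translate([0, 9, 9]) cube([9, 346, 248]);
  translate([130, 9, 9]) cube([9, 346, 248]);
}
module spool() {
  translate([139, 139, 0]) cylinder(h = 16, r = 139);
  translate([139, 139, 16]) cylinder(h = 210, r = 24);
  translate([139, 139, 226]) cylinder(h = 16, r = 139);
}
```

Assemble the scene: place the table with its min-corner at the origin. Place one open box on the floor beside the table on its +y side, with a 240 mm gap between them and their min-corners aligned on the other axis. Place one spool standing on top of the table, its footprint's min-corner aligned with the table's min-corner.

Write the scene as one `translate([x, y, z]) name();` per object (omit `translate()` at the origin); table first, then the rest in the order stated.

table();
translate([0, 879, 0]) open_box();
translate([0, 0, 731]) spool();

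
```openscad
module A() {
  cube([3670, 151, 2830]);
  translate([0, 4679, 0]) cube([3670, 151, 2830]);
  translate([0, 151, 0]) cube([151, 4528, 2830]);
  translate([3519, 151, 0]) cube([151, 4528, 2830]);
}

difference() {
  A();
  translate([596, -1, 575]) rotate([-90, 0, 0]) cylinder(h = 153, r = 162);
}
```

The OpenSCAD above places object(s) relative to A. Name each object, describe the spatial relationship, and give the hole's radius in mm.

The subtracted cylinder has r = 162 mm.

A is a house frame. The house frame has a circular hole through its front wall. The hole's radius is 162 mm.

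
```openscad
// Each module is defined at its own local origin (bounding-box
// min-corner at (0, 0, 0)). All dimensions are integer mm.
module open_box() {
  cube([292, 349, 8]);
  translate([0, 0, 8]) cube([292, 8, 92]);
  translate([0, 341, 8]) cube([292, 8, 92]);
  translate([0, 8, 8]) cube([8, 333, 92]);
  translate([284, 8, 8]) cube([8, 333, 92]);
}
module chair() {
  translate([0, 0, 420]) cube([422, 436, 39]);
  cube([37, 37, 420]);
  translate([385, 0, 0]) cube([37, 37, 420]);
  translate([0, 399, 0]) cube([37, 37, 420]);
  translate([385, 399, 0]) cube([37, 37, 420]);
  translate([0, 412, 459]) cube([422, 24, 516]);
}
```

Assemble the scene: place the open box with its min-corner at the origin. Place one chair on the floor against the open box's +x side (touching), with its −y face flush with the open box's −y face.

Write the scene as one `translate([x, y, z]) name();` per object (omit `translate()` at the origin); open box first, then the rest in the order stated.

open_box();
translate([292, 0, 0]) chair();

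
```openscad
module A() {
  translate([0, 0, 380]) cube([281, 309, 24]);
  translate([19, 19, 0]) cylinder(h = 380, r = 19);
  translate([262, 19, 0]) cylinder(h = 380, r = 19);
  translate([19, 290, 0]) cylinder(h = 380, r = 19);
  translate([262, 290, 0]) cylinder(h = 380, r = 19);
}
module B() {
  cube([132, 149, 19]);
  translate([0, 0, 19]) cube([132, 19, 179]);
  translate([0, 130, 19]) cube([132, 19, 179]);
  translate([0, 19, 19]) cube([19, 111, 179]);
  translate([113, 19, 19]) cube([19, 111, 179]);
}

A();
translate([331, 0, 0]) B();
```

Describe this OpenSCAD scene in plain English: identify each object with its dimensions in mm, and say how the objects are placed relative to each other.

A is a four-legged stool. The seat is 281×309 mm, 24 mm thick, top at z = 404 mm. It stands on four round legs, each 38 mm in diameter, from z = 0 to the seat underside, each leg's axis is inset half a diameter from the nearest pair of seat edges (so the leg's bounding box is flush with the corner).

B is an open storage box with external size 132×149×198 mm and wall thickness 19 mm (the base is also 19 mm thick). The base covers the whole footprint; the four walls stand on the base, with the y-facing walls full-width and the x-facing walls fitting between their inner faces.

The open box is on the floor beside the stool on its +x side.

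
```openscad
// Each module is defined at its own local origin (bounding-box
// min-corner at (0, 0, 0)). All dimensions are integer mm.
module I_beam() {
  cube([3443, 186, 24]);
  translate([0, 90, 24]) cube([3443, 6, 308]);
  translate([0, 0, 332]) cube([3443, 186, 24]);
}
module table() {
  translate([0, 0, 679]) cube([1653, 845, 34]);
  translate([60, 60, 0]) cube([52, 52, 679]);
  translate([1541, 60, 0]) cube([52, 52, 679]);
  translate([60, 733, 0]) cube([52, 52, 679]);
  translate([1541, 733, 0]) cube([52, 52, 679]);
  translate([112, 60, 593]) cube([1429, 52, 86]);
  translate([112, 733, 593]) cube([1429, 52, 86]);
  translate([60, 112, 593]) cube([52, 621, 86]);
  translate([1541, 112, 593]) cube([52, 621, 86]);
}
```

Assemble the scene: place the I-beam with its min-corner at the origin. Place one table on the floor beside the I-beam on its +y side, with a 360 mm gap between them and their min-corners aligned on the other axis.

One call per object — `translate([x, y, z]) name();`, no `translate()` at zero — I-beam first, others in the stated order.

I_beam();
translate([0, 546, 0]) table();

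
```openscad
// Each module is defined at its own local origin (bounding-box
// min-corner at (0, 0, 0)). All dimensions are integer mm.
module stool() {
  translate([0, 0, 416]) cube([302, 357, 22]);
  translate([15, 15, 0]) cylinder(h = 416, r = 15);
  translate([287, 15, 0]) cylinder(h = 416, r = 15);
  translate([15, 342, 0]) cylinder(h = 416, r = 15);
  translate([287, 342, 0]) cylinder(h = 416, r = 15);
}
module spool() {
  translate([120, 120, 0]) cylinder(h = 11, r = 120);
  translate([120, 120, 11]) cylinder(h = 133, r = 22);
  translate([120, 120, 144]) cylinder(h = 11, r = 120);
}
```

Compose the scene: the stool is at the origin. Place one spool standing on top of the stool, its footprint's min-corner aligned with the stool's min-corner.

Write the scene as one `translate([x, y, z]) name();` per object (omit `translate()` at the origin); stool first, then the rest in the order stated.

stool();
translate([0, 0, 438]) spool();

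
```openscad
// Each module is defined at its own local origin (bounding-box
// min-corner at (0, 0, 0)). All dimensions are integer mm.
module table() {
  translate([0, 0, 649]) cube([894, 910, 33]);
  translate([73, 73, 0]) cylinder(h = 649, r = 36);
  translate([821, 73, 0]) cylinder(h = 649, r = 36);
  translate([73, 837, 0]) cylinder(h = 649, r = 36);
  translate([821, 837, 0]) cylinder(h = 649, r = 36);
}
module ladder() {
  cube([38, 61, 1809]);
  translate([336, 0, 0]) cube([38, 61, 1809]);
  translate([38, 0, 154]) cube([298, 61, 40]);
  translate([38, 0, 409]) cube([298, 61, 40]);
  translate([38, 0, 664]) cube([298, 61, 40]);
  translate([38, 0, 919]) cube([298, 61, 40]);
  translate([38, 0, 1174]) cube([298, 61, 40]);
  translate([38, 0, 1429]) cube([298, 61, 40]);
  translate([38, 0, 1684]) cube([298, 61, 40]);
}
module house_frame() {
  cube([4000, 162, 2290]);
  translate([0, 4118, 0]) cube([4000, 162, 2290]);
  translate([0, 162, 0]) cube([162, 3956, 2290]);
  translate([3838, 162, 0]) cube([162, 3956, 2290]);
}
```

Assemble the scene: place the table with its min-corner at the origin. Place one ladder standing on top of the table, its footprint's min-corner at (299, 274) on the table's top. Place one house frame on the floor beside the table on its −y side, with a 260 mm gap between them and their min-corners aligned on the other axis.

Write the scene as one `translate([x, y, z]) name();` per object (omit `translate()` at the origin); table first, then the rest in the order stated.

table();
translate([299, 274, 682]) ladder();
translate([0, -4540, 0]) house_frame();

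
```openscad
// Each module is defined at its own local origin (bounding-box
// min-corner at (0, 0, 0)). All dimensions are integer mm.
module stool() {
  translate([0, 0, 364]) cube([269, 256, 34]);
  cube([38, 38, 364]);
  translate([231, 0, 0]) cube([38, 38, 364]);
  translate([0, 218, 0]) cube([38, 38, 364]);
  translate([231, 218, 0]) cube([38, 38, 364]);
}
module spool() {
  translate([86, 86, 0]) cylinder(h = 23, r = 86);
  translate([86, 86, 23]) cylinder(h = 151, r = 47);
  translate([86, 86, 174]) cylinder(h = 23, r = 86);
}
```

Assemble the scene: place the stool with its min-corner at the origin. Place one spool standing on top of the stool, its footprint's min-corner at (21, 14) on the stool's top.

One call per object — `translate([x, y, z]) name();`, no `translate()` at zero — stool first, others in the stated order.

stool();
translate([21, 14, 398]) spool();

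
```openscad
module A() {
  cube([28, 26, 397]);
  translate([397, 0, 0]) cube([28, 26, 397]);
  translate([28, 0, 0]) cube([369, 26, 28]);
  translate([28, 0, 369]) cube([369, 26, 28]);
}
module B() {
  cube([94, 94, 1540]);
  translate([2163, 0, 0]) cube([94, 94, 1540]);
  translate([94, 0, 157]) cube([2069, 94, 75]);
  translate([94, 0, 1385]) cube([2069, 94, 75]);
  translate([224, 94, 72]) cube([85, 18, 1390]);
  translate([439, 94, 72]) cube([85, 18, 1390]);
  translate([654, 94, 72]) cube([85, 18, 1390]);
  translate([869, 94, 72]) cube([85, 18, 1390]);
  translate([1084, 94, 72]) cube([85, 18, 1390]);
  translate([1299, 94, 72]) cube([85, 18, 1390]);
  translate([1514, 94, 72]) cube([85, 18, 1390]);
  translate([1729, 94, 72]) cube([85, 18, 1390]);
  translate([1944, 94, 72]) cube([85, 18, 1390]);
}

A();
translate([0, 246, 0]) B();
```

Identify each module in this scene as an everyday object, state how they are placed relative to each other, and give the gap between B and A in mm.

A is a picture frame. B is a fence section. The fence section is on the floor beside the picture frame on its +y side. The gap between the fence section and the picture frame is 220 mm.

The fence section's nearest face is 220 mm from the picture frame's +y face.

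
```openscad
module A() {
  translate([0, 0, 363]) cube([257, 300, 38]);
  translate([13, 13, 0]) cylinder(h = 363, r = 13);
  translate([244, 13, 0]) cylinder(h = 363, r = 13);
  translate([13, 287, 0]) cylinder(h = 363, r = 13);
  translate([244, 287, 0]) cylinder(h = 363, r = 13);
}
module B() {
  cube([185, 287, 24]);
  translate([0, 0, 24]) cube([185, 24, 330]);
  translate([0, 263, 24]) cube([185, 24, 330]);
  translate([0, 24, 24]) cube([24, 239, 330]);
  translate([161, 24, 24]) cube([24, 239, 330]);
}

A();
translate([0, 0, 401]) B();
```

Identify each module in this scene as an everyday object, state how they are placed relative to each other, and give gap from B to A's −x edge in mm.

A is a stool. B is an open box. The open box is on top of the stool. The gap from the open box to the stool's −x edge is 0 mm.

The open box's min-x is at 0; the stool's min-x is 0; gap = 0 mm.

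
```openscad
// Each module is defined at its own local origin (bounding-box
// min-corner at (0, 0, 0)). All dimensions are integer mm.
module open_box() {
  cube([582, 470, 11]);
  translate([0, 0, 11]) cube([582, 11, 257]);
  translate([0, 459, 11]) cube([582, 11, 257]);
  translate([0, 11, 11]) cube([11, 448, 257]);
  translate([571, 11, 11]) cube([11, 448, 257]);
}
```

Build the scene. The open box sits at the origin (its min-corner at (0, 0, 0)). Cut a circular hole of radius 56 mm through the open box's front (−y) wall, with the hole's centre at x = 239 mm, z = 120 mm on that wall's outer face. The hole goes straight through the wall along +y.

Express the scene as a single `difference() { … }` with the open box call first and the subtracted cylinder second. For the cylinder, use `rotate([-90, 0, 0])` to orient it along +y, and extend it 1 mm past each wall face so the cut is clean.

difference() {
  open_box();
  translate([239, -1, 120]) rotate([-90, 0, 0]) cylinder(h = 13, r = 56);
}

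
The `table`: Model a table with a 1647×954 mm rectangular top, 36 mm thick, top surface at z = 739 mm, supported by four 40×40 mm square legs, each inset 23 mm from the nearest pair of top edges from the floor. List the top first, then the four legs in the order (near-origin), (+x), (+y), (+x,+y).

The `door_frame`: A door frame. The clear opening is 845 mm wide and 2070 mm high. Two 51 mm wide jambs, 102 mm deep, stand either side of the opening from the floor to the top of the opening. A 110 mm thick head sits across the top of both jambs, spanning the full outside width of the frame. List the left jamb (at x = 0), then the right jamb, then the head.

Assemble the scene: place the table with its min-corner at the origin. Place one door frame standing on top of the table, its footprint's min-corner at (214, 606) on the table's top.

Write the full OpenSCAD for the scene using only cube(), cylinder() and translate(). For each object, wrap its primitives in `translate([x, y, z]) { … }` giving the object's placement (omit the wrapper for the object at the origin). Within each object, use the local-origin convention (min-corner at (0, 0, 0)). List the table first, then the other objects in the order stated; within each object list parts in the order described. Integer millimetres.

translate([0, 0, 703]) cube([1647, 954, 36]);
translate([23, 23, 0]) cube([40, 40, 703]);
translate([1584, 23, 0]) cube([40, 40, 703]);
translate([23, 891, 0]) cube([40, 40, 703]);
translate([1584, 891, 0]) cube([40, 40, 703]);
translate([214, 606, 739]) {
  cube([51, 102, 2070]);
  translate([896, 0, 0]) cube([51, 102, 2070]);
  translate([0, 0, 2070]) cube([947, 102, 110]);
}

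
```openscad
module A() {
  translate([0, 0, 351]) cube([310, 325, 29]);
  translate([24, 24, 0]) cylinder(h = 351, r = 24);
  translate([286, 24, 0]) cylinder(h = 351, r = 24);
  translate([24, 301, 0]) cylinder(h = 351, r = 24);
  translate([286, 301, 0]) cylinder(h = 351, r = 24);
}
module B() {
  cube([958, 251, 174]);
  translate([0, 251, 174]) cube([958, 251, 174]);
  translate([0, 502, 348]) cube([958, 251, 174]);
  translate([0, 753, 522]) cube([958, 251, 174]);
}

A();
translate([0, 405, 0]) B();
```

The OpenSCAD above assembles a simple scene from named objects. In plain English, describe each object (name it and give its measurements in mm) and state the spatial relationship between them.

A is a four-legged stool. The seat is 310×325 mm, 29 mm thick, top at z = 380 mm. It stands on four round legs, each 48 mm in diameter, from z = 0 to the seat underside, each leg's axis is inset half a diameter from the nearest pair of seat edges (so the leg's bounding box is flush with the corner).

B is a run of 4 identical solid stair steps. Each tread is 958×251 mm and each step block is 174 mm high. Step 1 rests on the floor; step k is offset from step 1 by (k−1)×251 mm in y and (k−1)×174 mm in z.

The staircase is on the floor beside the stool on its +y side.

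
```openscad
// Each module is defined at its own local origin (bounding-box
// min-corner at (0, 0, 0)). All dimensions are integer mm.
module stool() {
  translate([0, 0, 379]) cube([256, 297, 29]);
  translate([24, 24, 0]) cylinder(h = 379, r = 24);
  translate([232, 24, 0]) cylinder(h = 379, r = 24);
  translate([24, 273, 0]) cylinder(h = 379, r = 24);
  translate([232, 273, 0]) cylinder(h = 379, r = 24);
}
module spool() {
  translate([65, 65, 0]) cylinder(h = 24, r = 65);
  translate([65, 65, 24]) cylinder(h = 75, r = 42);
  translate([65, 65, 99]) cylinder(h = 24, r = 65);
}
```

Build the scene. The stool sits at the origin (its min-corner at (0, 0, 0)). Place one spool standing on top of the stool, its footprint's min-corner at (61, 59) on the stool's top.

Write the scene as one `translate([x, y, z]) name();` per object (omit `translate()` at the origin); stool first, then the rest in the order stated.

stool();
translate([61, 59, 408]) spool();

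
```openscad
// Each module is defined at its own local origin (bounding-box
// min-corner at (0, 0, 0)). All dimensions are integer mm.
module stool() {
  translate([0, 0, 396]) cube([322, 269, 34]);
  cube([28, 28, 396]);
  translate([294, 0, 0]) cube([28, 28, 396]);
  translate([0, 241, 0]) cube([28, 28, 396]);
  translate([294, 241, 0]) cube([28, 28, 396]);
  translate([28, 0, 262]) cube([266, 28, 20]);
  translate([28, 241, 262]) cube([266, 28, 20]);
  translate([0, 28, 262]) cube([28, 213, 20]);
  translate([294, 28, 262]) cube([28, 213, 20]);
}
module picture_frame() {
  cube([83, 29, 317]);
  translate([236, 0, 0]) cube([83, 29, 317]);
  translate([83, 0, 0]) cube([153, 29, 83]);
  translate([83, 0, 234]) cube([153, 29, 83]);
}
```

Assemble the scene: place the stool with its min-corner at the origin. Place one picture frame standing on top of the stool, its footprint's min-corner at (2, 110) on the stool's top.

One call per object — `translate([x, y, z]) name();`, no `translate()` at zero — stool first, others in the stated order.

stool();
translate([2, 110, 430]) picture_frame();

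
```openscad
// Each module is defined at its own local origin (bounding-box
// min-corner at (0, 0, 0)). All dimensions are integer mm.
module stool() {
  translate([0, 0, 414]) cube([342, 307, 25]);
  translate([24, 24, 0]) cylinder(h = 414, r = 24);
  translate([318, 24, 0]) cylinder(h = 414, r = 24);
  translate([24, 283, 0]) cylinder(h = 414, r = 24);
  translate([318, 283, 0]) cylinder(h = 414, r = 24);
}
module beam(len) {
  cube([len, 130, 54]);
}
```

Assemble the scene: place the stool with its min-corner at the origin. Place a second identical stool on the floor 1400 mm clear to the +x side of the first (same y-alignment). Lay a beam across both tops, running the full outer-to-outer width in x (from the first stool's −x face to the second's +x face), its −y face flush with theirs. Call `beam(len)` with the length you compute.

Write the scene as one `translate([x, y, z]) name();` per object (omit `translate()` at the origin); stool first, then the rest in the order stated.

stool();
translate([1742, 0, 0]) stool();
translate([0, 0, 439]) beam(2084);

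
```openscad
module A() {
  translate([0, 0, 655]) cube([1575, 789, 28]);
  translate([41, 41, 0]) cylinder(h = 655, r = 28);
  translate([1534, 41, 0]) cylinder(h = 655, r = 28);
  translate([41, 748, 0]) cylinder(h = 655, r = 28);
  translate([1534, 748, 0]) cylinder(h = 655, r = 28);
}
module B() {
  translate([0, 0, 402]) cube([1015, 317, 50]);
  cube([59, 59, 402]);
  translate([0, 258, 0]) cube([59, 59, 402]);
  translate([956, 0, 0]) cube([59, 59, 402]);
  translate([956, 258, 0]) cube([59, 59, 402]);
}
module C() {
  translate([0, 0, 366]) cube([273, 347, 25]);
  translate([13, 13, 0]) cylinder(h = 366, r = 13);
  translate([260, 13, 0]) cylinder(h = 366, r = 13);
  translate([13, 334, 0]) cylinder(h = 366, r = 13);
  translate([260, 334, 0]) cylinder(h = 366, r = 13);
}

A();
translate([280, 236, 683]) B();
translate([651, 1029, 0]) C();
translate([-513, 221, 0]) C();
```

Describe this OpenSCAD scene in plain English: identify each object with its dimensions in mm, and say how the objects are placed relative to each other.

A is a table: top 1575 mm (x) × 789 mm (y), 28 mm thick, upper face at z = 683 mm, on four round legs of 56 mm diameter, each leg's bounding box inset 13 mm from the nearest pair of top edges, running from z = 0 to the bottom of the top.

B is a long wooden bench with a 1015 mm (x) × 317 mm (y) seat, 50 mm thick, its top surface 452 mm above the floor. Four 59 mm square legs at the seat corners, flush with the edges, run from z = 0 to the seat underside.

C is a four-legged stool. The seat is a 273×347×25 mm slab whose top surface is at z = 391 mm; four round legs, each 26 mm in diameter, run from the floor (z = 0) to the underside of the seat, each leg's axis is inset half a diameter from the nearest pair of seat edges (so the leg's bounding box is flush with the corner).

The bench is on top of the table, centred. Two stools sit around the table at the +y, −x sides.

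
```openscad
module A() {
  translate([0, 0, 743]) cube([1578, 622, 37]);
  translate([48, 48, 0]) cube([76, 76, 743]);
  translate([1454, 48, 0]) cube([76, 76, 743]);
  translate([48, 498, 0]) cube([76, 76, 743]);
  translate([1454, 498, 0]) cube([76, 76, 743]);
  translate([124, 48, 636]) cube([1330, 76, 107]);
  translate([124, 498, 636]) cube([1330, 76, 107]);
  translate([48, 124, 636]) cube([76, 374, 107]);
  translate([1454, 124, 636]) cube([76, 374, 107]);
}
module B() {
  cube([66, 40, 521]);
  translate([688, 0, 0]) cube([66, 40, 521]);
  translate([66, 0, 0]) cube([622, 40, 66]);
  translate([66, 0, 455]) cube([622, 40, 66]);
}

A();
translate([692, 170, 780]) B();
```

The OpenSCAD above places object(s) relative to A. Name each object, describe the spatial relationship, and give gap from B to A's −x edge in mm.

The picture frame's min-x is at 692; the table's min-x is 0; gap = 692 mm.

A is a table. B is a picture frame. The picture frame is on top of the table. The gap from the picture frame to the table's −x edge is 692 mm.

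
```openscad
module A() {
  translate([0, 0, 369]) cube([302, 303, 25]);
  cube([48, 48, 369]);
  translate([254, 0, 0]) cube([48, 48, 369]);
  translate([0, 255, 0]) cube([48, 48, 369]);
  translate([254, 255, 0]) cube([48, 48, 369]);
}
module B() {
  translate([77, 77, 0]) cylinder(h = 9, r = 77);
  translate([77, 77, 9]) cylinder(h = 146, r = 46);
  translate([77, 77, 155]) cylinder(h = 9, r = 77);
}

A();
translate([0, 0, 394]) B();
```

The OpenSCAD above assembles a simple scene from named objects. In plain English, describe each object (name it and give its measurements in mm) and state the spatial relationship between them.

A is a four-legged stool. The seat is a 302×303×25 mm slab whose top surface is at z = 394 mm; four square legs, each 48×48 mm in cross-section, run from the floor (z = 0) to the underside of the seat, each flush with a corner of the seat.

B is a spool: two coaxial disc flanges of radius 77 mm and thickness 9 mm, joined by a core cylinder of radius 46 mm and height 146 mm. The lower flange rests on z = 0 and the three cylinders share a vertical axis.

The spool is on top of the stool.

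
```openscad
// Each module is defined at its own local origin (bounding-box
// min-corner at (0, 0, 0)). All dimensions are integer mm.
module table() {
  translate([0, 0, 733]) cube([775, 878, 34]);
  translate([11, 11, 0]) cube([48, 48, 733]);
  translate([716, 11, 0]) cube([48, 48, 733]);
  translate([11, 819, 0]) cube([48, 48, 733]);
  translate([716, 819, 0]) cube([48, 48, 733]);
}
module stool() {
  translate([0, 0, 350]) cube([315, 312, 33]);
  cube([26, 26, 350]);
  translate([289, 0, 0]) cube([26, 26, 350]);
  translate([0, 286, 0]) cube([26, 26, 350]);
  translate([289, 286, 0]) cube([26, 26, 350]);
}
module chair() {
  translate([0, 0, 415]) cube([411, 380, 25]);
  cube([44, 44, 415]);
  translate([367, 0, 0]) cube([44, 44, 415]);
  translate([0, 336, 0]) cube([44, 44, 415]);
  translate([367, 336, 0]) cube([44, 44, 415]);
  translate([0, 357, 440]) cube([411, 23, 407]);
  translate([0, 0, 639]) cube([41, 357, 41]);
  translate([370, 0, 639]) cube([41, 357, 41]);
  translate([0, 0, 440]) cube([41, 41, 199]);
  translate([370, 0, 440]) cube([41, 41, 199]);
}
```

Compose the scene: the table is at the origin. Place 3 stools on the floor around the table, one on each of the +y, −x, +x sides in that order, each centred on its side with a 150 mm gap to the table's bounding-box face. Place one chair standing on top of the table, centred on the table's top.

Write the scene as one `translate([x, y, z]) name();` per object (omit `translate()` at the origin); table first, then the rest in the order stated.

table();
translate([230, 1028, 0]) stool();
translate([-465, 283, 0]) stool();
translate([925, 283, 0]) stool();
translate([182, 249, 767]) chair();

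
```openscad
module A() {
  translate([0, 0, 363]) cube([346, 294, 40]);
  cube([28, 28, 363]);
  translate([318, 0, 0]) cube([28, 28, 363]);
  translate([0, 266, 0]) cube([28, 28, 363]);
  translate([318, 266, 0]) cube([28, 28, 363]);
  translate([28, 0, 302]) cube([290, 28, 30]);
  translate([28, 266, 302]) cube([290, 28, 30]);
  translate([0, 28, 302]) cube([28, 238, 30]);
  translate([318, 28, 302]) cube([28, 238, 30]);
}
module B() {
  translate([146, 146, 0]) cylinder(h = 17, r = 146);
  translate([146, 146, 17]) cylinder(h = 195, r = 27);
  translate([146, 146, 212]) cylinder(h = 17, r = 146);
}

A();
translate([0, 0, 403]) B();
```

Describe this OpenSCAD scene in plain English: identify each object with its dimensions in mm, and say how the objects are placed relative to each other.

A is a four-legged stool. The seat is 346×294 mm, 40 mm thick, top at z = 403 mm. It stands on four square legs, each 28×28 mm in cross-section, from z = 0 to the seat underside, each flush with a corner of the seat. Four stretchers, 28 mm wide and 30 mm tall, connect adjacent legs with their undersides at z = 302 mm, each running between the inner faces of the legs it joins and aligned with the legs' outer faces on the other axis.

B is a spool: two coaxial disc flanges of radius 146 mm and thickness 17 mm, joined by a core cylinder of radius 27 mm and height 195 mm. The lower flange rests on z = 0 and the three cylinders share a vertical axis.

The spool is on top of the stool.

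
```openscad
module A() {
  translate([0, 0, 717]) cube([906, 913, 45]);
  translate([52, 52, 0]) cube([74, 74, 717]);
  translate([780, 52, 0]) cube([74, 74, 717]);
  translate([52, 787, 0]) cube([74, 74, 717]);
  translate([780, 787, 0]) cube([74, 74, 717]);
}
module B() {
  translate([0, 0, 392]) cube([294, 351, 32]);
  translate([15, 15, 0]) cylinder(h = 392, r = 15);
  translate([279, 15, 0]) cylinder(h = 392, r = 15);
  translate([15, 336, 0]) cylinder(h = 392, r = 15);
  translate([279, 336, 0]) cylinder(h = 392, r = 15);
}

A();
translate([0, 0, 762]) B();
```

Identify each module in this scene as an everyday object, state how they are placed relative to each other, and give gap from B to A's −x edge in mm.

A is a table. B is a stool. The stool is on top of the table. The gap from the stool to the table's −x edge is 0 mm.

The stool's min-x is at 0; the table's min-x is 0; gap = 0 mm.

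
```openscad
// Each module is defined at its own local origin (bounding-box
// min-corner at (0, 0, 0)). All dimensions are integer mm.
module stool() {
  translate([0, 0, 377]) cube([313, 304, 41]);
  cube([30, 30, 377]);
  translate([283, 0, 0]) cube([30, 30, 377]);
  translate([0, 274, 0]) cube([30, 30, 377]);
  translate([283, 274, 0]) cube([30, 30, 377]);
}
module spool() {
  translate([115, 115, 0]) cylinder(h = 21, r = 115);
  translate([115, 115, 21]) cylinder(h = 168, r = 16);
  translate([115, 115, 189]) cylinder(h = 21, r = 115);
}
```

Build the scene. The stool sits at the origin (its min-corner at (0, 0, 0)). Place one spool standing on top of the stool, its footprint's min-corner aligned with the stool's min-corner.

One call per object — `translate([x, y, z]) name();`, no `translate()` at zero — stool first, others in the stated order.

stool();
translate([0, 0, 418]) spool();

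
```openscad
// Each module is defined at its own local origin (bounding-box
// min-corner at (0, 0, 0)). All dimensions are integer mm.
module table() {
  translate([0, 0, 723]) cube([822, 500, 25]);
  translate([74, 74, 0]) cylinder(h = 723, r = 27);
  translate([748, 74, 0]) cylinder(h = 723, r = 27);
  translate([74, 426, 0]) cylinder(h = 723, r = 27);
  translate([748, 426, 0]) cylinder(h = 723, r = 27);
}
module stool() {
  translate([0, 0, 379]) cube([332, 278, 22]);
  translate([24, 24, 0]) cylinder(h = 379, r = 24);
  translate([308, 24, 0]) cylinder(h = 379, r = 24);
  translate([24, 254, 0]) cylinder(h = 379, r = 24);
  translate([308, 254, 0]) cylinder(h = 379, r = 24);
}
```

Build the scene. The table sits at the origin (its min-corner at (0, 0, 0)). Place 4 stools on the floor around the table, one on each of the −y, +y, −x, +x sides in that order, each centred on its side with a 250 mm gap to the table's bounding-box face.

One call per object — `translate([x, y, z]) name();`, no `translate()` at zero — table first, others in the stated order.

table();
translate([245, -528, 0]) stool();
translate([245, 750, 0]) stool();
translate([-582, 111, 0]) stool();
translate([1072, 111, 0]) stool();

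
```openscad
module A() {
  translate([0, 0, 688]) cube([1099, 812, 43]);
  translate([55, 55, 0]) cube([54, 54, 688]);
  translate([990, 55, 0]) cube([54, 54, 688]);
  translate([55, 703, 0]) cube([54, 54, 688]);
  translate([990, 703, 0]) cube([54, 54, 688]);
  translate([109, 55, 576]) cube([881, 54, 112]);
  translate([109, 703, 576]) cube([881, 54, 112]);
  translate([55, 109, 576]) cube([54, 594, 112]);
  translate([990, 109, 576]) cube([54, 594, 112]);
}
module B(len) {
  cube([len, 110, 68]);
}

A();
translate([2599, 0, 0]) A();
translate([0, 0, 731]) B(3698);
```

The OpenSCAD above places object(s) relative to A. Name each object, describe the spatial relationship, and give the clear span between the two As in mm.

Second table starts at x = 2599; first ends at x = 1099; clear span = 2599 − 1099 = 1500 mm.

A is a table. B is a beam. A beam spans the tops of two tables. The clear span between the two tables is 1500 mm.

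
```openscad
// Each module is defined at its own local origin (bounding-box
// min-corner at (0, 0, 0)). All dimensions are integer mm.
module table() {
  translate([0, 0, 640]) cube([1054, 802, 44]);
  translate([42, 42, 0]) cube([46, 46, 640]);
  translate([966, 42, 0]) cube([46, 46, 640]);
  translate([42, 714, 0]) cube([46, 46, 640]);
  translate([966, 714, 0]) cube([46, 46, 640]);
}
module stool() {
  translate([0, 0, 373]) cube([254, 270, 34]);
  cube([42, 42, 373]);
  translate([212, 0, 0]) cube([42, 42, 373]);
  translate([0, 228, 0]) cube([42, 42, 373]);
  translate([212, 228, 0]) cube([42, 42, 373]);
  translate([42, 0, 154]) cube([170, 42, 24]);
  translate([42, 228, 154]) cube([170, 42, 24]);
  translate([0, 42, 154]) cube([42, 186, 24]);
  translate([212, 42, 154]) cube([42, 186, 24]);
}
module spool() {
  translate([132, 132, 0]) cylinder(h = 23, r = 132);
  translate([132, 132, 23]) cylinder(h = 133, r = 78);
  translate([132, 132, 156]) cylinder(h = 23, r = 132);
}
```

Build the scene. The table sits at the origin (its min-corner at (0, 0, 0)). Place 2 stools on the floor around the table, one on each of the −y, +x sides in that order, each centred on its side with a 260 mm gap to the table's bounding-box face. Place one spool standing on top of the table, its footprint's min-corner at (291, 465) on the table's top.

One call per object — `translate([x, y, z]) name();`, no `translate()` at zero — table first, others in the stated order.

table();
translate([400, -530, 0]) stool();
translate([1314, 266, 0]) stool();
translate([291, 465, 684]) spool();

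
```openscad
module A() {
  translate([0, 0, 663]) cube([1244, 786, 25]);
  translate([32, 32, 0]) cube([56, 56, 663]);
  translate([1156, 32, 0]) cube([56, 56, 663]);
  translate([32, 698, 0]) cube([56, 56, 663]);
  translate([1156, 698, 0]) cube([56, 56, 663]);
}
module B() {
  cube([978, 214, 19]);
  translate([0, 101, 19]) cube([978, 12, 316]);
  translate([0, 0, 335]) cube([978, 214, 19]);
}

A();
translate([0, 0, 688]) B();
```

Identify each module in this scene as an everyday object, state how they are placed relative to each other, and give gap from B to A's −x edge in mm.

The I-beam's min-x is at 0; the table's min-x is 0; gap = 0 mm.

A is a table. B is an I-beam. The I-beam is on top of the table. The gap from the I-beam to the table's −x edge is 0 mm.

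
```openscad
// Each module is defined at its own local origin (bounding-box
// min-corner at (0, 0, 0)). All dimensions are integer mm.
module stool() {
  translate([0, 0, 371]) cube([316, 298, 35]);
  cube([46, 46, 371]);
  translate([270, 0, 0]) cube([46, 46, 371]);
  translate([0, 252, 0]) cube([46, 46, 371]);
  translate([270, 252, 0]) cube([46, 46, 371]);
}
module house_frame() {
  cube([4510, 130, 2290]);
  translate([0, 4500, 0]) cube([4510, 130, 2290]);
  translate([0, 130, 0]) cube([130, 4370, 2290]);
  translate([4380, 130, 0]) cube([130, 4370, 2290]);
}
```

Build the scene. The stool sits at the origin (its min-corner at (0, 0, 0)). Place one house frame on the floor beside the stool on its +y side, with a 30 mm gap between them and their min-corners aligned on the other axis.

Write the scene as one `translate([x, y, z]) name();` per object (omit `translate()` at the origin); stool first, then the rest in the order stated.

stool();
translate([0, 328, 0]) house_frame();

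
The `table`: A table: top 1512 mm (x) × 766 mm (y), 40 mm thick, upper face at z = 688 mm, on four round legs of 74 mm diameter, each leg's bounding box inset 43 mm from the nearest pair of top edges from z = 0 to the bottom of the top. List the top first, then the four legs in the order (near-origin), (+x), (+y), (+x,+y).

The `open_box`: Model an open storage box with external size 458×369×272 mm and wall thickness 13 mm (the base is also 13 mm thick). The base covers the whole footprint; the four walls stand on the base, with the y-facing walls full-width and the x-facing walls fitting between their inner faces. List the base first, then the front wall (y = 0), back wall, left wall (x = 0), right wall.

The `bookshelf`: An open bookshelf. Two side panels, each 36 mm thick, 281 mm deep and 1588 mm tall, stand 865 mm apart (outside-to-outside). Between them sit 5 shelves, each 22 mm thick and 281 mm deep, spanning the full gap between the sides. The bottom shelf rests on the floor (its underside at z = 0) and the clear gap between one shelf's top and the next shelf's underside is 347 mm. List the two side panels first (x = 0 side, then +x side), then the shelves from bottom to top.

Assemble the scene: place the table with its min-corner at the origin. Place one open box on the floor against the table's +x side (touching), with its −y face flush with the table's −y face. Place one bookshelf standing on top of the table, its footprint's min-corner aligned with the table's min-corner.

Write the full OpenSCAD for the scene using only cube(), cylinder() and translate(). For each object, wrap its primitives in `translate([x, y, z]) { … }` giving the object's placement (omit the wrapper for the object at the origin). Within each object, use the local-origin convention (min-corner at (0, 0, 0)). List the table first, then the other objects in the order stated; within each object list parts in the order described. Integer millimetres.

translate([0, 0, 648]) cube([1512, 766, 40]);
translate([80, 80, 0]) cylinder(h = 648, r = 37);
translate([1432, 80, 0]) cylinder(h = 648, r = 37);
translate([80, 686, 0]) cylinder(h = 648, r = 37);
translate([1432, 686, 0]) cylinder(h = 648, r = 37);
translate([1512, 0, 0]) {
  cube([458, 369, 13]);
  translate([0, 0, 13]) cube([458, 13, 259]);
  translate([0, 356, 13]) cube([458, 13, 259]);
  translate([0, 13, 13]) cube([13, 343, 259]);
  translate([445, 13, 13]) cube([13, 343, 259]);
}
translate([0, 0, 688]) {
  cube([36, 281, 1588]);
  translate([829, 0, 0]) cube([36, 281, 1588]);
  translate([36, 0, 0]) cube([793, 281, 22]);
  translate([36, 0, 369]) cube([793, 281, 22]);
  translate([36, 0, 738]) cube([793, 281, 22]);
  translate([36, 0, 1107]) cube([793, 281, 22]);
  translate([36, 0, 1476]) cube([793, 281, 22]);
}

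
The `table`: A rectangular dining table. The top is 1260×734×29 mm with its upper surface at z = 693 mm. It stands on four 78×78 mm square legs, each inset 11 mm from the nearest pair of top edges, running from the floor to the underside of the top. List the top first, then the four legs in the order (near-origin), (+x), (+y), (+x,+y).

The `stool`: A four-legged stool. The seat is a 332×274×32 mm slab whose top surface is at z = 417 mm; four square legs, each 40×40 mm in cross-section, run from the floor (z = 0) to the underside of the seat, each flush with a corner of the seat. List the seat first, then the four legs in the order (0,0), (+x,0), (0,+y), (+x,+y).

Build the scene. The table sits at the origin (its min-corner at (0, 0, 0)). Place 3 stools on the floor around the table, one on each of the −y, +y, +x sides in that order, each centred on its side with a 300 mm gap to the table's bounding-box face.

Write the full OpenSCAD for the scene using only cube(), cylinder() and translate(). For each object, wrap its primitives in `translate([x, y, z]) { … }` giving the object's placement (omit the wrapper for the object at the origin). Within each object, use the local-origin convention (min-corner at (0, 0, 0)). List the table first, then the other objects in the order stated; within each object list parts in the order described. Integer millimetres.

translate([0, 0, 664]) cube([1260, 734, 29]);
translate([11, 11, 0]) cube([78, 78, 664]);
translate([1171, 11, 0]) cube([78, 78, 664]);
translate([11, 645, 0]) cube([78, 78, 664]);
translate([1171, 645, 0]) cube([78, 78, 664]);
translate([464, -574, 0]) {
  translate([0, 0, 385]) cube([332, 274, 32]);
  cube([40, 40, 385]);
  translate([292, 0, 0]) cube([40, 40, 385]);
  translate([0, 234, 0]) cube([40, 40, 385]);
  translate([292, 234, 0]) cube([40, 40, 385]);
}
translate([464, 1034, 0]) {
  translate([0, 0, 385]) cube([332, 274, 32]);
  cube([40, 40, 385]);
  translate([292, 0, 0]) cube([40, 40, 385]);
  translate([0, 234, 0]) cube([40, 40, 385]);
  translate([292, 234, 0]) cube([40, 40, 385]);
}
translate([1560, 230, 0]) {
  translate([0, 0, 385]) cube([332, 274, 32]);
  cube([40, 40, 385]);
  translate([292, 0, 0]) cube([40, 40, 385]);
  translate([0, 234, 0]) cube([40, 40, 385]);
  translate([292, 234, 0]) cube([40, 40, 385]);
}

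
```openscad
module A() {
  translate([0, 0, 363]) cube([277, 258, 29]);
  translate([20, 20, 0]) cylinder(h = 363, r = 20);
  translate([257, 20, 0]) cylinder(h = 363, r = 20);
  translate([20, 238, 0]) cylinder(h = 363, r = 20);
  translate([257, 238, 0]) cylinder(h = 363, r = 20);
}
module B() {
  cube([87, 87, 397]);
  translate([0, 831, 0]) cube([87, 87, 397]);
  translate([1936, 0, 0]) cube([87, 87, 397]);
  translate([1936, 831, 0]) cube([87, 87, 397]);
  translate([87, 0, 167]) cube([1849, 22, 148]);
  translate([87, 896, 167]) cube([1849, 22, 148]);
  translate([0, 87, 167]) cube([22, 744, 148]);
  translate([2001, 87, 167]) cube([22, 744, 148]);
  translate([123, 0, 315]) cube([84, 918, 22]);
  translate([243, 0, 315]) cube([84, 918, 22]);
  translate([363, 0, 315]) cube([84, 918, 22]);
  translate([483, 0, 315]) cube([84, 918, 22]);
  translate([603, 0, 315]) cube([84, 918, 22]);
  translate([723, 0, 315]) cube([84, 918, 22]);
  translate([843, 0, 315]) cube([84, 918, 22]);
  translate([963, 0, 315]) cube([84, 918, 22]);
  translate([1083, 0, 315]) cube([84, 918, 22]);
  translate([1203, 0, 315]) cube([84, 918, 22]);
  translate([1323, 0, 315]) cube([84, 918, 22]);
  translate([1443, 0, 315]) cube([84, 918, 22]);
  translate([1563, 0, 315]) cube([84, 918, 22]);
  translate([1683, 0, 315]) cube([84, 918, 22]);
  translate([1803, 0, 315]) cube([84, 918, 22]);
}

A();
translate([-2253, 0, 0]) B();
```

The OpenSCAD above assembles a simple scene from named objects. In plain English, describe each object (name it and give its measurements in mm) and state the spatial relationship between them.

A is a four-legged stool. The seat is 277×258 mm, 29 mm thick, top at z = 392 mm. It stands on four round legs, each 40 mm in diameter, from z = 0 to the seat underside, each leg's axis is inset half a diameter from the nearest pair of seat edges (so the leg's bounding box is flush with the corner).

B is a bed frame 2023 mm long (x) by 918 mm wide (y). Four 87×87 mm corner posts, 397 mm tall, at the corners of the footprint. Four rails of 22 mm thickness and 148 mm height run between adjacent posts with their undersides at z = 167 mm, their outer faces flush with the outside of the frame (the two x-running rails run between the posts' inner faces; the two y-running rails run between the posts' inner faces). 15 slats, each 84 mm wide (x) and 22 mm thick, lie across the top of the two x-running rails, running the full 918 mm width of the frame in y; the slats are evenly spaced along x between the inner faces of the end posts with equal gaps (rounded down to the nearest mm) at the −x end and between each pair — any rounding remainder accumulates at the +x end.

The bed frame is on the floor beside the stool on its −x side.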